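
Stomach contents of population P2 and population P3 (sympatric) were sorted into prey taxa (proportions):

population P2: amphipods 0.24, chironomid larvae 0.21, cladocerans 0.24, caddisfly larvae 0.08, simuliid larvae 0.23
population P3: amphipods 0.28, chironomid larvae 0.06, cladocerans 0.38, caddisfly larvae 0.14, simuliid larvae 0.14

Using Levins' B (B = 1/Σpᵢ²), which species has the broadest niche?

population P2

Σp_P2ᵢ² = 0.24² + 0.21² + 0.24² + 0.08² + 0.23² = 0.0576 + 0.0441 + 0.0576 + 0.0064 + 0.0529 = 0.2186
B_P2 = 1 / 0.2186 = 4.5746
Σp_P3ᵢ² = 0.28² + 0.06² + 0.38² + 0.14² + 0.14² = 0.0784 + 0.0036 + 0.1444 + 0.0196 + 0.0196 = 0.2656
B_P3 = 1 / 0.2656 = 3.7651
Highest B → broadest niche (most generalist): population P2 (B = 4.57).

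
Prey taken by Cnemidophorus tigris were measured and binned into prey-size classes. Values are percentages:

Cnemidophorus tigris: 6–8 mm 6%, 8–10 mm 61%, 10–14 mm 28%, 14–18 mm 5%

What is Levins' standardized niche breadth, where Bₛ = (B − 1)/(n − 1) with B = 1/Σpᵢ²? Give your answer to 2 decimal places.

0.40

Convert percentages to proportions (divide by 100).
Σpᵢ² = 0.06² + 0.61² + 0.28² + 0.05² = 0.0036 + 0.3721 + 0.0784 + 0.0025 = 0.4566
B = 1 / 0.4566 = 2.1901
Bₛ = (B − 1)/(n − 1) = (2.1901 − 1)/(4 − 1) = 1.1901/3 = 0.3967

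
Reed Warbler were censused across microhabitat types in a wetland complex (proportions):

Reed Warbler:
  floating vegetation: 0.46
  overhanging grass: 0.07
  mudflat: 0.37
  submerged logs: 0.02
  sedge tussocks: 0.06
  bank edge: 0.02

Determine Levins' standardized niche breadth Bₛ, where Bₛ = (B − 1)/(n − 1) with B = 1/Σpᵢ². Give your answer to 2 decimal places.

Σpᵢ² = 0.46² + 0.07² + 0.37² + 0.02² + 0.06² + 0.02² = 0.2116 + 0.0049 + 0.1369 + 0.0004 + 0.0036 + 0.0004 = 0.3578
B = 1 / 0.3578 = 2.7949
Bₛ = (B − 1)/(n − 1) = (2.7949 − 1)/(6 − 1) = 1.7949/5 = 0.3590

0.36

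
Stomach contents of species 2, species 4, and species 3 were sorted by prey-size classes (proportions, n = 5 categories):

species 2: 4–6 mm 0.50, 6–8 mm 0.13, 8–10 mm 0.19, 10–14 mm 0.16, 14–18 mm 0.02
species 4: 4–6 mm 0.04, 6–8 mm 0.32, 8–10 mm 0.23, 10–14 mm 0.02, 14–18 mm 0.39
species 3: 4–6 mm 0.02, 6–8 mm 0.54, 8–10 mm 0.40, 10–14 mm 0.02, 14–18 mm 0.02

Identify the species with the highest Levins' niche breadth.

Σp_2ᵢ² = 0.50² + 0.13² + 0.19² + 0.16² + 0.02² = 0.2500 + 0.0169 + 0.0361 + 0.0256 + 0.0004 = 0.3290
B_2 = 1 / 0.3290 = 3.0395
Σp_4ᵢ² = 0.04² + 0.32² + 0.23² + 0.02² + 0.39² = 0.0016 + 0.1024 + 0.0529 + 0.0004 + 0.1521 = 0.3094
B_4 = 1 / 0.3094 = 3.2321
Σp_3ᵢ² = 0.02² + 0.54² + 0.40² + 0.02² + 0.02² = 0.0004 + 0.2916 + 0.1600 + 0.0004 + 0.0004 = 0.4528
B_3 = 1 / 0.4528 = 2.2085
Highest B → broadest niche (most generalist): species 4 (B = 3.23).

species 4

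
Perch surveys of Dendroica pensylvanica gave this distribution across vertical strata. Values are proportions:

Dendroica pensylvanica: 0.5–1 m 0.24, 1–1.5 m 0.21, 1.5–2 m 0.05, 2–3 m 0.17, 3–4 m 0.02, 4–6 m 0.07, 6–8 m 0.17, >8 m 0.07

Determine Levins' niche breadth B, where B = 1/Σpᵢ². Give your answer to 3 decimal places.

Σpᵢ² = 0.24² + 0.21² + 0.05² + 0.17² + 0.02² + 0.07² + 0.17² + 0.07² = 0.0576 + 0.0441 + 0.0025 + 0.0289 + 0.0004 + 0.0049 + 0.0289 + 0.0049 = 0.1722
B = 1 / 0.1722 = 5.80720

5.807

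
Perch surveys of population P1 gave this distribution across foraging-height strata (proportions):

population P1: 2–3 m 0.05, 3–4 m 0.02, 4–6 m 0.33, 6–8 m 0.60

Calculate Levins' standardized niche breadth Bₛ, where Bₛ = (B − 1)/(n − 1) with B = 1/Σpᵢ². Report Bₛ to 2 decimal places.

Σpᵢ² = 0.05² + 0.02² + 0.33² + 0.60² = 0.0025 + 0.0004 + 0.1089 + 0.3600 = 0.4718
B = 1 / 0.4718 = 2.1195
Bₛ = (B − 1)/(n − 1) = (2.1195 − 1)/(4 − 1) = 1.1195/3 = 0.3732

0.37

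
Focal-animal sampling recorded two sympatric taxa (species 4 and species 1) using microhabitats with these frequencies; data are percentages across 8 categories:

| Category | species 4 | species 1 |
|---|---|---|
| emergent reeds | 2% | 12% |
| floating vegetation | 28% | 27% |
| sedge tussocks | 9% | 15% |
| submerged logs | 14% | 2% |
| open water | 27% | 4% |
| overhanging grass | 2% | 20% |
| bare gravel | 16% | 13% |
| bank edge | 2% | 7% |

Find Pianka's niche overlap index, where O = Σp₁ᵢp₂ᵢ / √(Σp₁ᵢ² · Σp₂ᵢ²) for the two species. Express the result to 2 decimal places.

Convert percentages to proportions (divide by 100).
Σ p₁ᵢp₂ᵢ = 0.0024 + 0.0756 + 0.0135 + 0.0028 + 0.0108 + 0.0040 + 0.0208 + 0.0014 = 0.1313
Σp_1ᵢ² = 0.02² + 0.28² + 0.09² + 0.14² + 0.27² + 0.02² + 0.16² + 0.02² = 0.0004 + 0.0784 + 0.0081 + 0.0196 + 0.0729 + 0.0004 + 0.0256 + 0.0004 = 0.2058
Σp_2ᵢ² = 0.12² + 0.27² + 0.15² + 0.02² + 0.04² + 0.20² + 0.13² + 0.07² = 0.0144 + 0.0729 + 0.0225 + 0.0004 + 0.0016 + 0.0400 + 0.0169 + 0.0049 = 0.1736
O = 0.1313 / √(0.2058 × 0.1736) = 0.1313 / 0.18902 = 0.6946

0.69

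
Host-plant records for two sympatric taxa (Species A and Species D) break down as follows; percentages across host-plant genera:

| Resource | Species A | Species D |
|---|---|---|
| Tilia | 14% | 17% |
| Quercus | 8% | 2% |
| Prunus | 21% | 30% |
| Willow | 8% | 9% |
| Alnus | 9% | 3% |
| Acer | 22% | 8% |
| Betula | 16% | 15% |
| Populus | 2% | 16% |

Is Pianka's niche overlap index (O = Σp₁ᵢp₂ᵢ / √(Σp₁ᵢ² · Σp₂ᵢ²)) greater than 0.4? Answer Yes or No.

Yes

Convert percentages to proportions (divide by 100).
Σ p₁ᵢp₂ᵢ = 0.0238 + 0.0016 + 0.0630 + 0.0072 + 0.0027 + 0.0176 + 0.0240 + 0.0032 = 0.1431
Σp_1ᵢ² = 0.14² + 0.08² + 0.21² + 0.08² + 0.09² + 0.22² + 0.16² + 0.02² = 0.0196 + 0.0064 + 0.0441 + 0.0064 + 0.0081 + 0.0484 + 0.0256 + 0.0004 = 0.1590
Σp_2ᵢ² = 0.17² + 0.02² + 0.30² + 0.09² + 0.03² + 0.08² + 0.15² + 0.16² = 0.0289 + 0.0004 + 0.0900 + 0.0081 + 0.0009 + 0.0064 + 0.0225 + 0.0256 = 0.1828
O = 0.1431 / √(0.1590 × 0.1828) = 0.1431 / 0.17049 = 0.8393
O = 0.8393 > 0.4 → Yes.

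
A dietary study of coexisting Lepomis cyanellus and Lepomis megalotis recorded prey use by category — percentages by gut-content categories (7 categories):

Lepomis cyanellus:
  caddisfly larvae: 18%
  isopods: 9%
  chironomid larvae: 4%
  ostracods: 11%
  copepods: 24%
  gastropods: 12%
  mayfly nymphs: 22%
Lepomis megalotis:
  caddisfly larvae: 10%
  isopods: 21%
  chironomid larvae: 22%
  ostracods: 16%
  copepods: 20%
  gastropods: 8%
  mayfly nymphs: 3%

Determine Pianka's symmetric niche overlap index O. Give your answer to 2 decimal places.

0.73

Convert percentages to proportions (divide by 100).
Σ p₁ᵢp₂ᵢ = 0.0180 + 0.0189 + 0.0088 + 0.0176 + 0.0480 + 0.0096 + 0.0066 = 0.1275
Σp_1ᵢ² = 0.18² + 0.09² + 0.04² + 0.11² + 0.24² + 0.12² + 0.22² = 0.0324 + 0.0081 + 0.0016 + 0.0121 + 0.0576 + 0.0144 + 0.0484 = 0.1746
Σp_2ᵢ² = 0.10² + 0.21² + 0.22² + 0.16² + 0.20² + 0.08² + 0.03² = 0.0100 + 0.0441 + 0.0484 + 0.0256 + 0.0400 + 0.0064 + 0.0009 = 0.1754
O = 0.1275 / √(0.1746 × 0.1754) = 0.1275 / 0.17500 = 0.7286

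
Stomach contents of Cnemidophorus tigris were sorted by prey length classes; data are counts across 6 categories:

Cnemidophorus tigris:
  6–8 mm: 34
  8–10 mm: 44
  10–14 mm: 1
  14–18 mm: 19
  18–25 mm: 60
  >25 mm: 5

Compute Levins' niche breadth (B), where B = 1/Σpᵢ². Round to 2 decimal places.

Proportions for Cnemidophorus tigris (n=163): 34/163=0.2086, 44/163=0.2699, 1/163=0.0061, 19/163=0.1166, 60/163=0.3681, 5/163=0.0307
Σpᵢ² = 0.2086² + 0.2699² + 0.0061² + 0.1166² + 0.3681² + 0.0307² = 0.043514 + 0.072846 + 0.000037 + 0.013596 + 0.135498 + 0.000942 = 0.266433
B = 1 / 0.266433 = 3.7533

3.75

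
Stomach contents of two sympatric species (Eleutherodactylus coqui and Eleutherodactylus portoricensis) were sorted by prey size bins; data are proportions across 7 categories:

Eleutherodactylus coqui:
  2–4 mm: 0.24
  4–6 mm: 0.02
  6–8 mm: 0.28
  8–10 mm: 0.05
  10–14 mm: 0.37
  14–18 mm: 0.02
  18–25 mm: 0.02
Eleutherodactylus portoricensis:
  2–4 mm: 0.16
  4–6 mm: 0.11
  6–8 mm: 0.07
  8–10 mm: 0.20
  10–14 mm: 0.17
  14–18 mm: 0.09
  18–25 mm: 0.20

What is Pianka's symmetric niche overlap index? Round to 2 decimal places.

0.66

Σ p₁ᵢp₂ᵢ = 0.0384 + 0.0022 + 0.0196 + 0.0100 + 0.0629 + 0.0018 + 0.0040 = 0.1389
Σp_1ᵢ² = 0.24² + 0.02² + 0.28² + 0.05² + 0.37² + 0.02² + 0.02² = 0.0576 + 0.0004 + 0.0784 + 0.0025 + 0.1369 + 0.0004 + 0.0004 = 0.2766
Σp_2ᵢ² = 0.16² + 0.11² + 0.07² + 0.20² + 0.17² + 0.09² + 0.20² = 0.0256 + 0.0121 + 0.0049 + 0.0400 + 0.0289 + 0.0081 + 0.0400 = 0.1596
O = 0.1389 / √(0.2766 × 0.1596) = 0.1389 / 0.21011 = 0.6611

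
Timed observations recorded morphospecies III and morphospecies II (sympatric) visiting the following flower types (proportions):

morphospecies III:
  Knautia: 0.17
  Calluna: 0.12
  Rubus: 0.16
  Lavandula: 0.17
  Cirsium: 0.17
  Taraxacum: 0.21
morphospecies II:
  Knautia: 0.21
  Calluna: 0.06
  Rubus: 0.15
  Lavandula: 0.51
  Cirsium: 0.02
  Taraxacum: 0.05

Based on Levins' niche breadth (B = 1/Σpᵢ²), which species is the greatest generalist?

Σp_IIIᵢ² = 0.17² + 0.12² + 0.16² + 0.17² + 0.17² + 0.21² = 0.0289 + 0.0144 + 0.0256 + 0.0289 + 0.0289 + 0.0441 = 0.1708
B_III = 1 / 0.1708 = 5.8548
Σp_IIᵢ² = 0.21² + 0.06² + 0.15² + 0.51² + 0.02² + 0.05² = 0.0441 + 0.0036 + 0.0225 + 0.2601 + 0.0004 + 0.0025 = 0.3332
B_II = 1 / 0.3332 = 3.0012
Highest B → broadest niche (most generalist): morphospecies III (B = 5.85).

morphospecies III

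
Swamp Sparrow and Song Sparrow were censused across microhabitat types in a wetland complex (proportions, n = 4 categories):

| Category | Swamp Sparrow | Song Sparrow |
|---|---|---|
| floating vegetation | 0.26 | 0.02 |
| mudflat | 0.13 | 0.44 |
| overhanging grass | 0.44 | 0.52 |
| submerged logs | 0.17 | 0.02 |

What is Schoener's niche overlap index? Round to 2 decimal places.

Σ|p₁ᵢ − p₂ᵢ| = 0.24 + 0.31 + 0.08 + 0.15 = 0.78
D = 1 − ½ × 0.78 = 1 − 0.390 = 0.6100

0.61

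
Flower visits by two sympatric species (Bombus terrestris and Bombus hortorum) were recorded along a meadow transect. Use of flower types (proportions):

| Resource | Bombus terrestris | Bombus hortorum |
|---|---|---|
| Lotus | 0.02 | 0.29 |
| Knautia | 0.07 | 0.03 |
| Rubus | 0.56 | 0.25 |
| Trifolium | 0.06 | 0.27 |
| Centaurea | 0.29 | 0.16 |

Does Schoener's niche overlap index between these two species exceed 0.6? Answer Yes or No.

Σ|p₁ᵢ − p₂ᵢ| = 0.27 + 0.04 + 0.31 + 0.21 + 0.13 = 0.96
D = 1 − ½ × 0.96 = 1 − 0.480 = 0.5200
D = 0.5200 < 0.6 → No.

No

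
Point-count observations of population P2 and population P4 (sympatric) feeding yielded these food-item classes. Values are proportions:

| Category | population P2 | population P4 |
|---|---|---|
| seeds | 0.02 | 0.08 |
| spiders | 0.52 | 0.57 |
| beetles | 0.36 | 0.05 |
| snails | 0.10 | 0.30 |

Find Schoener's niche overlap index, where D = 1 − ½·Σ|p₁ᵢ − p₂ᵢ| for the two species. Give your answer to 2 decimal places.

0.69

Σ|p₁ᵢ − p₂ᵢ| = 0.06 + 0.05 + 0.31 + 0.20 = 0.62
D = 1 − ½ × 0.62 = 1 − 0.310 = 0.6900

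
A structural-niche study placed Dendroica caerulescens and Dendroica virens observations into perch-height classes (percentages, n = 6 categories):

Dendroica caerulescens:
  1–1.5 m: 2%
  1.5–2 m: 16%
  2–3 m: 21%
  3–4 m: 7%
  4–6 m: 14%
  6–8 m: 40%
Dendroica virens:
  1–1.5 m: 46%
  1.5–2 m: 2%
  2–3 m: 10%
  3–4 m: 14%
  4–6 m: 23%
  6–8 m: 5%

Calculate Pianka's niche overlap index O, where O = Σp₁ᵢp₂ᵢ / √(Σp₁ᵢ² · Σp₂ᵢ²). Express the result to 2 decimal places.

0.35

Convert percentages to proportions (divide by 100).
Σ p₁ᵢp₂ᵢ = 0.0092 + 0.0032 + 0.0210 + 0.0098 + 0.0322 + 0.0200 = 0.0954
Σp_1ᵢ² = 0.02² + 0.16² + 0.21² + 0.07² + 0.14² + 0.40² = 0.0004 + 0.0256 + 0.0441 + 0.0049 + 0.0196 + 0.1600 = 0.2546
Σp_2ᵢ² = 0.46² + 0.02² + 0.10² + 0.14² + 0.23² + 0.05² = 0.2116 + 0.0004 + 0.0100 + 0.0196 + 0.0529 + 0.0025 = 0.2970
O = 0.0954 / √(0.2546 × 0.2970) = 0.0954 / 0.27498 = 0.3469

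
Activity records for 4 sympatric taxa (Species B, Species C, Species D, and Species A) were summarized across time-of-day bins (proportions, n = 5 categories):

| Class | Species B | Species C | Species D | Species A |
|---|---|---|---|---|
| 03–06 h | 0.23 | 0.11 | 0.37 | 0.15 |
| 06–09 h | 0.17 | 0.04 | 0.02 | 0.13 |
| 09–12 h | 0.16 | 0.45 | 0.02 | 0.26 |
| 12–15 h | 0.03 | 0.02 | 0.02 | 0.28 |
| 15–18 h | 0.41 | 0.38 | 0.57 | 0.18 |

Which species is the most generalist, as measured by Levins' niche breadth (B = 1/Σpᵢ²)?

Σp_Bᵢ² = 0.23² + 0.17² + 0.16² + 0.03² + 0.41² = 0.0529 + 0.0289 + 0.0256 + 0.0009 + 0.1681 = 0.2764
B_B = 1 / 0.2764 = 3.6179
Σp_Cᵢ² = 0.11² + 0.04² + 0.45² + 0.02² + 0.38² = 0.0121 + 0.0016 + 0.2025 + 0.0004 + 0.1444 = 0.3610
B_C = 1 / 0.3610 = 2.7701
Σp_Dᵢ² = 0.37² + 0.02² + 0.02² + 0.02² + 0.57² = 0.1369 + 0.0004 + 0.0004 + 0.0004 + 0.3249 = 0.4630
B_D = 1 / 0.4630 = 2.1598
Σp_Aᵢ² = 0.15² + 0.13² + 0.26² + 0.28² + 0.18² = 0.0225 + 0.0169 + 0.0676 + 0.0784 + 0.0324 = 0.2178
B_A = 1 / 0.2178 = 4.5914
Highest B → broadest niche (most generalist): Species A (B = 4.59).

Species A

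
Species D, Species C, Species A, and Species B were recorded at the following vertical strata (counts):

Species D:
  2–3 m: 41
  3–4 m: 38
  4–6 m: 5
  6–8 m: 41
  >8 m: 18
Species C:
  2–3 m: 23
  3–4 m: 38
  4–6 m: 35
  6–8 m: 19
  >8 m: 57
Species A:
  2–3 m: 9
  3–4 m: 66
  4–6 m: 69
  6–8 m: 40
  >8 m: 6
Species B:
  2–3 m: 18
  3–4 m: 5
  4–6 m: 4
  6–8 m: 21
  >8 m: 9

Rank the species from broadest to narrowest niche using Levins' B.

Species C > Species D > Species B > Species A

Proportions for Species D (n=143): 41/143=0.2867, 38/143=0.2657, 5/143=0.0350, 41/143=0.2867, 18/143=0.1259
Proportions for Species C (n=172): 23/172=0.1337, 38/172=0.2209, 35/172=0.2035, 19/172=0.1105, 57/172=0.3314
Proportions for Species A (n=190): 9/190=0.0474, 66/190=0.3474, 69/190=0.3632, 40/190=0.2105, 6/190=0.0316
Proportions for Species B (n=57): 18/57=0.3158, 5/57=0.0877, 4/57=0.0702, 21/57=0.3684, 9/57=0.1579
Σp_Dᵢ² = 0.2867² + 0.2657² + 0.0350² + 0.2867² + 0.1259² = 0.082197 + 0.070596 + 0.001225 + 0.082197 + 0.015851 = 0.252066
B_D = 1 / 0.252066 = 3.9672
Σp_Cᵢ² = 0.1337² + 0.2209² + 0.2035² + 0.1105² + 0.3314² = 0.017876 + 0.048797 + 0.041412 + 0.012210 + 0.109826 = 0.230121
B_C = 1 / 0.230121 = 4.3455
Σp_Aᵢ² = 0.0474² + 0.3474² + 0.3632² + 0.2105² + 0.0316² = 0.002247 + 0.120687 + 0.131914 + 0.044310 + 0.000999 = 0.300157
B_A = 1 / 0.300157 = 3.3316
Σp_Bᵢ² = 0.3158² + 0.0877² + 0.0702² + 0.3684² + 0.1579² = 0.099730 + 0.007691 + 0.004928 + 0.135719 + 0.024932 = 0.273000
B_B = 1 / 0.273000 = 3.6630
Ranking by B (broadest → narrowest): Species C (4.35) > Species D (3.97) > Species B (3.66) > Species A (3.33)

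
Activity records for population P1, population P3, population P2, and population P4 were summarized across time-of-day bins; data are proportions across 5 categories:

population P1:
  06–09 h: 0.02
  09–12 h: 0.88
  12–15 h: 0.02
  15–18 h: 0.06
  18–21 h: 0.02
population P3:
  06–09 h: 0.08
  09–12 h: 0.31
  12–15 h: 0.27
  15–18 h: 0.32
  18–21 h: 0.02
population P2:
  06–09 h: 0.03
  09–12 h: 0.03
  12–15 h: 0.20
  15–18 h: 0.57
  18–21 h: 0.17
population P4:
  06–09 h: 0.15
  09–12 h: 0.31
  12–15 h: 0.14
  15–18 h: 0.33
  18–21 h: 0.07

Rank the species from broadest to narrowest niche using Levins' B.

Σp_P1ᵢ² = 0.02² + 0.88² + 0.02² + 0.06² + 0.02² = 0.0004 + 0.7744 + 0.0004 + 0.0036 + 0.0004 = 0.7792
B_P1 = 1 / 0.7792 = 1.2834
Σp_P3ᵢ² = 0.08² + 0.31² + 0.27² + 0.32² + 0.02² = 0.0064 + 0.0961 + 0.0729 + 0.1024 + 0.0004 = 0.2782
B_P3 = 1 / 0.2782 = 3.5945
Σp_P2ᵢ² = 0.03² + 0.03² + 0.20² + 0.57² + 0.17² = 0.0009 + 0.0009 + 0.0400 + 0.3249 + 0.0289 = 0.3956
B_P2 = 1 / 0.3956 = 2.5278
Σp_P4ᵢ² = 0.15² + 0.31² + 0.14² + 0.33² + 0.07² = 0.0225 + 0.0961 + 0.0196 + 0.1089 + 0.0049 = 0.2520
B_P4 = 1 / 0.2520 = 3.9683
Ranking by B (broadest → narrowest): population P4 (3.97) > population P3 (3.59) > population P2 (2.53) > population P1 (1.28)

population P4 > population P3 > population P2 > population P1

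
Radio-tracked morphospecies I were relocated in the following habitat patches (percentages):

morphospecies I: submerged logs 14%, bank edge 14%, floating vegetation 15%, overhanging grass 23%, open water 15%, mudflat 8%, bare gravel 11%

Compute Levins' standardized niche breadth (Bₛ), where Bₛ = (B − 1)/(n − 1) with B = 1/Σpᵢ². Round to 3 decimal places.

Convert percentages to proportions (divide by 100).
Σpᵢ² = 0.14² + 0.14² + 0.15² + 0.23² + 0.15² + 0.08² + 0.11² = 0.0196 + 0.0196 + 0.0225 + 0.0529 + 0.0225 + 0.0064 + 0.0121 = 0.1556
B = 1 / 0.1556 = 6.42674
Bₛ = (B − 1)/(n − 1) = (6.42674 − 1)/(7 − 1) = 5.42674/6 = 0.90446

0.904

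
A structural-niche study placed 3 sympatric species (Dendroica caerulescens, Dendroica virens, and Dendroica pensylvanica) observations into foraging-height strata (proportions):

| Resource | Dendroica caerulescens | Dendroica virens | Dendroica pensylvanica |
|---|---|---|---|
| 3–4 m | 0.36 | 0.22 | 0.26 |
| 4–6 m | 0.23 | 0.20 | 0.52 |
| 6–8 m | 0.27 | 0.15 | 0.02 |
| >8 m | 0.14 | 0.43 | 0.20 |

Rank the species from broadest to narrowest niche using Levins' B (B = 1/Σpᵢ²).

Dendroica caerulescens > Dendroica virens > Dendroica pensylvanica

Σp_caerᵢ² = 0.36² + 0.23² + 0.27² + 0.14² = 0.1296 + 0.0529 + 0.0729 + 0.0196 = 0.2750
B_caer = 1 / 0.2750 = 3.6364
Σp_vireᵢ² = 0.22² + 0.20² + 0.15² + 0.43² = 0.0484 + 0.0400 + 0.0225 + 0.1849 = 0.2958
B_vire = 1 / 0.2958 = 3.3807
Σp_pensᵢ² = 0.26² + 0.52² + 0.02² + 0.20² = 0.0676 + 0.2704 + 0.0004 + 0.0400 = 0.3784
B_pens = 1 / 0.3784 = 2.6427
Ranking by B (broadest → narrowest): Dendroica caerulescens (3.64) > Dendroica virens (3.38) > Dendroica pensylvanica (2.64)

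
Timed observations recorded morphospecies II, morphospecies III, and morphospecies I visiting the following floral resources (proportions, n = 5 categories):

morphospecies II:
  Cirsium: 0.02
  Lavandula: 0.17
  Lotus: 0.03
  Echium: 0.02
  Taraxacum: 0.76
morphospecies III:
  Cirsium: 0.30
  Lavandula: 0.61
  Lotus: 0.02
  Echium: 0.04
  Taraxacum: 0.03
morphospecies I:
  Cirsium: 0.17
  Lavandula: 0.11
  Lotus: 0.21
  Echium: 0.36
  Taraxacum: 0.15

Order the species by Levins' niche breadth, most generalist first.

morphospecies I > morphospecies III > morphospecies II

Σp_IIᵢ² = 0.02² + 0.17² + 0.03² + 0.02² + 0.76² = 0.0004 + 0.0289 + 0.0009 + 0.0004 + 0.5776 = 0.6082
B_II = 1 / 0.6082 = 1.6442
Σp_IIIᵢ² = 0.30² + 0.61² + 0.02² + 0.04² + 0.03² = 0.0900 + 0.3721 + 0.0004 + 0.0016 + 0.0009 = 0.4650
B_III = 1 / 0.4650 = 2.1505
Σp_Iᵢ² = 0.17² + 0.11² + 0.21² + 0.36² + 0.15² = 0.0289 + 0.0121 + 0.0441 + 0.1296 + 0.0225 = 0.2372
B_I = 1 / 0.2372 = 4.2159
Ranking by B (broadest → narrowest): morphospecies I (4.22) > morphospecies III (2.15) > morphospecies II (1.64)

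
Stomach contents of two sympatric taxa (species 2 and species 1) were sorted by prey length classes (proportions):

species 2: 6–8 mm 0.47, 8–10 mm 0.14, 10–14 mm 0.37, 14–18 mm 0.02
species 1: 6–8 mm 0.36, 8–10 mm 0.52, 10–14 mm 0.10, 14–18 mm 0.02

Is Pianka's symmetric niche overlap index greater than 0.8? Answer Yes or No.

No

Σ p₁ᵢp₂ᵢ = 0.1692 + 0.0728 + 0.0370 + 0.0004 = 0.2794
Σp_1ᵢ² = 0.47² + 0.14² + 0.37² + 0.02² = 0.2209 + 0.0196 + 0.1369 + 0.0004 = 0.3778
Σp_2ᵢ² = 0.36² + 0.52² + 0.10² + 0.02² = 0.1296 + 0.2704 + 0.0100 + 0.0004 = 0.4104
O = 0.2794 / √(0.3778 × 0.4104) = 0.2794 / 0.39376 = 0.7096
O = 0.7096 < 0.8 → No.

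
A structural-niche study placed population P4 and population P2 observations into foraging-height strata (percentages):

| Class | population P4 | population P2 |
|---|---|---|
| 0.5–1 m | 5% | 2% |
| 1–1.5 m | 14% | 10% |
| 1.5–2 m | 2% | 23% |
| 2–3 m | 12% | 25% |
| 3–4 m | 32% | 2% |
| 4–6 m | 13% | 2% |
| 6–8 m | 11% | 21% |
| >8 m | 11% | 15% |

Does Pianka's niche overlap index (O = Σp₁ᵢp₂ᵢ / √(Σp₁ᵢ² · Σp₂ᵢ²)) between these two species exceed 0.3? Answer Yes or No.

Yes

Convert percentages to proportions (divide by 100).
Σ p₁ᵢp₂ᵢ = 0.0010 + 0.0140 + 0.0046 + 0.0300 + 0.0064 + 0.0026 + 0.0231 + 0.0165 = 0.0982
Σp_1ᵢ² = 0.05² + 0.14² + 0.02² + 0.12² + 0.32² + 0.13² + 0.11² + 0.11² = 0.0025 + 0.0196 + 0.0004 + 0.0144 + 0.1024 + 0.0169 + 0.0121 + 0.0121 = 0.1804
Σp_2ᵢ² = 0.02² + 0.10² + 0.23² + 0.25² + 0.02² + 0.02² + 0.21² + 0.15² = 0.0004 + 0.0100 + 0.0529 + 0.0625 + 0.0004 + 0.0004 + 0.0441 + 0.0225 = 0.1932
O = 0.0982 / √(0.1804 × 0.1932) = 0.0982 / 0.18669 = 0.5260
O = 0.5260 > 0.3 → Yes.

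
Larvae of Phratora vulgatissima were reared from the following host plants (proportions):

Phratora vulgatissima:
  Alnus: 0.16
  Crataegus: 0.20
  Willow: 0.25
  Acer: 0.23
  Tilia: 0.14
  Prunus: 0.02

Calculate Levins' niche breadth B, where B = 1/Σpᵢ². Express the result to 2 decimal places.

Σpᵢ² = 0.16² + 0.20² + 0.25² + 0.23² + 0.14² + 0.02² = 0.0256 + 0.0400 + 0.0625 + 0.0529 + 0.0196 + 0.0004 = 0.2010
B = 1 / 0.2010 = 4.9751

4.98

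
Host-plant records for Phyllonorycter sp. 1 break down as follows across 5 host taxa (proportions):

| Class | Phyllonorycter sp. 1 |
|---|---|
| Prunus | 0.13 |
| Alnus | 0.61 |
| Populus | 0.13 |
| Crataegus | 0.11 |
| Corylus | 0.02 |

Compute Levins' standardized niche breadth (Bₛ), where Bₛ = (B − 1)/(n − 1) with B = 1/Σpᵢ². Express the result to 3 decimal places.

0.348

Σpᵢ² = 0.13² + 0.61² + 0.13² + 0.11² + 0.02² = 0.0169 + 0.3721 + 0.0169 + 0.0121 + 0.0004 = 0.4184
B = 1 / 0.4184 = 2.39006
Bₛ = (B − 1)/(n − 1) = (2.39006 − 1)/(5 − 1) = 1.39006/4 = 0.34752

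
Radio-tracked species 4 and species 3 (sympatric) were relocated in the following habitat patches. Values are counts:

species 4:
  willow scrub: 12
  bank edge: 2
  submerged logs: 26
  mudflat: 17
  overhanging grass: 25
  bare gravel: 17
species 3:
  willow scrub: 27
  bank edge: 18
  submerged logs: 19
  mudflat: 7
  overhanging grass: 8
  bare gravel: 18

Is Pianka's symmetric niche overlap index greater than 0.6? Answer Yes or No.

Proportions for species 4 (n=99): 12/99=0.1212, 2/99=0.0202, 26/99=0.2626, 17/99=0.1717, 25/99=0.2525, 17/99=0.1717
Proportions for species 3 (n=97): 27/97=0.2784, 18/97=0.1856, 19/97=0.1959, 7/97=0.0722, 8/97=0.0825, 18/97=0.1856
Σ p₁ᵢp₂ᵢ = 0.033742 + 0.003749 + 0.051443 + 0.012397 + 0.020831 + 0.031868 = 0.154030
Σp_1ᵢ² = 0.1212² + 0.0202² + 0.2626² + 0.1717² + 0.2525² + 0.1717² = 0.014689 + 0.000408 + 0.068959 + 0.029481 + 0.063756 + 0.029481 = 0.206774
Σp_2ᵢ² = 0.2784² + 0.1856² + 0.1959² + 0.0722² + 0.0825² + 0.1856² = 0.077507 + 0.034447 + 0.038377 + 0.005213 + 0.006806 + 0.034447 = 0.196797
O = 0.154030 / √(0.206774 × 0.196797) = 0.154030 / 0.2017238 = 0.7636
O = 0.7636 > 0.6 → Yes.

Yes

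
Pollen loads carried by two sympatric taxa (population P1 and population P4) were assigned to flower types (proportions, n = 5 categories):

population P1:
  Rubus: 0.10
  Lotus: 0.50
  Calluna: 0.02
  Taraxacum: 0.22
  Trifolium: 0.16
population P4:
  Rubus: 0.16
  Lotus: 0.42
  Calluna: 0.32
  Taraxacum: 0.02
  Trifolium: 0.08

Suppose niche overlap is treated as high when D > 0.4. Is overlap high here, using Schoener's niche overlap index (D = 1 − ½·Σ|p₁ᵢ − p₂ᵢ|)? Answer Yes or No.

Yes

Σ|p₁ᵢ − p₂ᵢ| = 0.06 + 0.08 + 0.30 + 0.20 + 0.08 = 0.72
D = 1 − ½ × 0.72 = 1 − 0.360 = 0.6400
D = 0.6400 > 0.4 → Yes.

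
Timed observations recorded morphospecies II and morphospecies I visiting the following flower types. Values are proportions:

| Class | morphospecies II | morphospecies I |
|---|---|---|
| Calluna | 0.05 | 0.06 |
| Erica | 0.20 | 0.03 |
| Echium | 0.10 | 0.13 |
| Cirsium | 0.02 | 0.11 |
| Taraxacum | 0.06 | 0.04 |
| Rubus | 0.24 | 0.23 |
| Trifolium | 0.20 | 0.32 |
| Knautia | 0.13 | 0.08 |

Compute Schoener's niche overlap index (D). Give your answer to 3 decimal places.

0.750

Σ|p₁ᵢ − p₂ᵢ| = 0.01 + 0.17 + 0.03 + 0.09 + 0.02 + 0.01 + 0.12 + 0.05 = 0.50
D = 1 − ½ × 0.50 = 1 − 0.250 = 0.75000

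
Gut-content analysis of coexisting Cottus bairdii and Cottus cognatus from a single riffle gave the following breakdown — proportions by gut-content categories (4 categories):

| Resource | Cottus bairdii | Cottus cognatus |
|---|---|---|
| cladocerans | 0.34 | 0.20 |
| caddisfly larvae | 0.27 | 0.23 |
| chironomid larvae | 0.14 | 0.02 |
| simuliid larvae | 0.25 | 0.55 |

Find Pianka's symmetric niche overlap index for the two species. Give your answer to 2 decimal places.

0.83

Σ p₁ᵢp₂ᵢ = 0.0680 + 0.0621 + 0.0028 + 0.1375 = 0.2704
Σp_1ᵢ² = 0.34² + 0.27² + 0.14² + 0.25² = 0.1156 + 0.0729 + 0.0196 + 0.0625 = 0.2706
Σp_2ᵢ² = 0.20² + 0.23² + 0.02² + 0.55² = 0.0400 + 0.0529 + 0.0004 + 0.3025 = 0.3958
O = 0.2704 / √(0.2706 × 0.3958) = 0.2704 / 0.32727 = 0.8262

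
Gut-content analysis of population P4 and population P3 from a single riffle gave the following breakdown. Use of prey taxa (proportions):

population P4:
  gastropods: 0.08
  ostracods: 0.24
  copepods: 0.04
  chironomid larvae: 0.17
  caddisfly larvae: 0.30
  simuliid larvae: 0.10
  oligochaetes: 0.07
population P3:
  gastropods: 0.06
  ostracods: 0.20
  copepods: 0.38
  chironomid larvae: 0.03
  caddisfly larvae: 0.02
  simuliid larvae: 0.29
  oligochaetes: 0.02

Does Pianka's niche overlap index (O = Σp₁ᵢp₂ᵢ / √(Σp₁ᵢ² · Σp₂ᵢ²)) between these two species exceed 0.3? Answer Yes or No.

Σ p₁ᵢp₂ᵢ = 0.0048 + 0.0480 + 0.0152 + 0.0051 + 0.0060 + 0.0290 + 0.0014 = 0.1095
Σp_1ᵢ² = 0.08² + 0.24² + 0.04² + 0.17² + 0.30² + 0.10² + 0.07² = 0.0064 + 0.0576 + 0.0016 + 0.0289 + 0.0900 + 0.0100 + 0.0049 = 0.1994
Σp_2ᵢ² = 0.06² + 0.20² + 0.38² + 0.03² + 0.02² + 0.29² + 0.02² = 0.0036 + 0.0400 + 0.1444 + 0.0009 + 0.0004 + 0.0841 + 0.0004 = 0.2738
O = 0.1095 / √(0.1994 × 0.2738) = 0.1095 / 0.23366 = 0.4686
O = 0.4686 > 0.3 → Yes.

Yes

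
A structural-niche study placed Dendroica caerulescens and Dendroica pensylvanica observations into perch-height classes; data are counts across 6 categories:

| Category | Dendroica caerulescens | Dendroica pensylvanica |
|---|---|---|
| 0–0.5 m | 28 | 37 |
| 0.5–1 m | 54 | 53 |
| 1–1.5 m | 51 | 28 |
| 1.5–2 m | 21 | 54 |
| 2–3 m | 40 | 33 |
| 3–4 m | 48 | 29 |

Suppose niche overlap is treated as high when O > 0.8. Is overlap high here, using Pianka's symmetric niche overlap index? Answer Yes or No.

Yes

Proportions for Dendroica caerulescens (n=242): 28/242=0.1157, 54/242=0.2231, 51/242=0.2107, 21/242=0.0868, 40/242=0.1653, 48/242=0.1983
Proportions for Dendroica pensylvanica (n=234): 37/234=0.1581, 53/234=0.2265, 28/234=0.1197, 54/234=0.2308, 33/234=0.1410, 29/234=0.1239
Σ p₁ᵢp₂ᵢ = 0.018292 + 0.050532 + 0.025221 + 0.020033 + 0.023307 + 0.024569 = 0.161954
Σp_1ᵢ² = 0.1157² + 0.2231² + 0.2107² + 0.0868² + 0.1653² + 0.1983² = 0.013386 + 0.049774 + 0.044394 + 0.007534 + 0.027324 + 0.039323 = 0.181735
Σp_2ᵢ² = 0.1581² + 0.2265² + 0.1197² + 0.2308² + 0.1410² + 0.1239² = 0.024996 + 0.051302 + 0.014328 + 0.053269 + 0.019881 + 0.015351 = 0.179127
O = 0.161954 / √(0.181735 × 0.179127) = 0.161954 / 0.1804263 = 0.8976
O = 0.8976 > 0.8 → Yes.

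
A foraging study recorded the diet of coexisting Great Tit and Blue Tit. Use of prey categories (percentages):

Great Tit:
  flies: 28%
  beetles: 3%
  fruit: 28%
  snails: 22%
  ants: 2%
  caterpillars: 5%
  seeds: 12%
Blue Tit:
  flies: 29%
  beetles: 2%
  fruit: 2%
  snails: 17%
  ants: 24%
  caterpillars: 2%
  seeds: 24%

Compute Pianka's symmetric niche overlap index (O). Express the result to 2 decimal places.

0.70

Convert percentages to proportions (divide by 100).
Σ p₁ᵢp₂ᵢ = 0.0812 + 0.0006 + 0.0056 + 0.0374 + 0.0048 + 0.0010 + 0.0288 = 0.1594
Σp_1ᵢ² = 0.28² + 0.03² + 0.28² + 0.22² + 0.02² + 0.05² + 0.12² = 0.0784 + 0.0009 + 0.0784 + 0.0484 + 0.0004 + 0.0025 + 0.0144 = 0.2234
Σp_2ᵢ² = 0.29² + 0.02² + 0.02² + 0.17² + 0.24² + 0.02² + 0.24² = 0.0841 + 0.0004 + 0.0004 + 0.0289 + 0.0576 + 0.0004 + 0.0576 = 0.2294
O = 0.1594 / √(0.2234 × 0.2294) = 0.1594 / 0.22638 = 0.7041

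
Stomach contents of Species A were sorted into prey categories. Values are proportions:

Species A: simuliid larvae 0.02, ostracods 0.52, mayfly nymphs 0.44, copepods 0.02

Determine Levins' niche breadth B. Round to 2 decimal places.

2.15

Σpᵢ² = 0.02² + 0.52² + 0.44² + 0.02² = 0.0004 + 0.2704 + 0.1936 + 0.0004 = 0.4648
B = 1 / 0.4648 = 2.1515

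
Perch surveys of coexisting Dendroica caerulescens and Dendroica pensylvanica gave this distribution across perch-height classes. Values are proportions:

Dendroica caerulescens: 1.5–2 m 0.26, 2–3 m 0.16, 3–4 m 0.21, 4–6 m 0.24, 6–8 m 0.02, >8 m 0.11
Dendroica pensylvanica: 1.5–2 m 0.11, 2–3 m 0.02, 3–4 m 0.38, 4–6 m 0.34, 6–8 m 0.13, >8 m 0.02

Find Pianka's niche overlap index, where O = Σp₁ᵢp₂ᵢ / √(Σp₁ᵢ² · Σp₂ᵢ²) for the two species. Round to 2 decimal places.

0.81

Σ p₁ᵢp₂ᵢ = 0.0286 + 0.0032 + 0.0798 + 0.0816 + 0.0026 + 0.0022 = 0.1980
Σp_1ᵢ² = 0.26² + 0.16² + 0.21² + 0.24² + 0.02² + 0.11² = 0.0676 + 0.0256 + 0.0441 + 0.0576 + 0.0004 + 0.0121 = 0.2074
Σp_2ᵢ² = 0.11² + 0.02² + 0.38² + 0.34² + 0.13² + 0.02² = 0.0121 + 0.0004 + 0.1444 + 0.1156 + 0.0169 + 0.0004 = 0.2898
O = 0.1980 / √(0.2074 × 0.2898) = 0.1980 / 0.24516 = 0.8076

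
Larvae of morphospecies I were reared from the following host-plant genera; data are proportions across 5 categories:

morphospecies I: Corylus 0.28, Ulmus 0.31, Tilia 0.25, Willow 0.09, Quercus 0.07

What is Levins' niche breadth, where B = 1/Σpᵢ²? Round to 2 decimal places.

4.00

Σpᵢ² = 0.28² + 0.31² + 0.25² + 0.09² + 0.07² = 0.0784 + 0.0961 + 0.0625 + 0.0081 + 0.0049 = 0.2500
B = 1 / 0.2500 = 4.0000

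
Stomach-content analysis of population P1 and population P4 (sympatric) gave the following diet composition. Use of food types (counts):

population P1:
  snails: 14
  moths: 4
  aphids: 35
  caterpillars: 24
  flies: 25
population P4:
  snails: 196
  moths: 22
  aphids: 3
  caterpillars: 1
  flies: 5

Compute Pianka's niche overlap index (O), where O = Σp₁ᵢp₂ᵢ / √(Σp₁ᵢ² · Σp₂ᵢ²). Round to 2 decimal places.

0.30

Proportions for population P1 (n=102): 14/102=0.1373, 4/102=0.0392, 35/102=0.3431, 24/102=0.2353, 25/102=0.2451
Proportions for population P4 (n=227): 196/227=0.8634, 22/227=0.0969, 3/227=0.0132, 1/227=0.0044, 5/227=0.0220
Σ p₁ᵢp₂ᵢ = 0.118545 + 0.003798 + 0.004529 + 0.001035 + 0.005392 = 0.133299
Σp_1ᵢ² = 0.1373² + 0.0392² + 0.3431² + 0.2353² + 0.2451² = 0.018851 + 0.001537 + 0.117718 + 0.055366 + 0.060074 = 0.253546
Σp_2ᵢ² = 0.8634² + 0.0969² + 0.0132² + 0.0044² + 0.0220² = 0.745460 + 0.009390 + 0.000174 + 0.000019 + 0.000484 = 0.755527
O = 0.133299 / √(0.253546 × 0.755527) = 0.133299 / 0.4376766 = 0.3046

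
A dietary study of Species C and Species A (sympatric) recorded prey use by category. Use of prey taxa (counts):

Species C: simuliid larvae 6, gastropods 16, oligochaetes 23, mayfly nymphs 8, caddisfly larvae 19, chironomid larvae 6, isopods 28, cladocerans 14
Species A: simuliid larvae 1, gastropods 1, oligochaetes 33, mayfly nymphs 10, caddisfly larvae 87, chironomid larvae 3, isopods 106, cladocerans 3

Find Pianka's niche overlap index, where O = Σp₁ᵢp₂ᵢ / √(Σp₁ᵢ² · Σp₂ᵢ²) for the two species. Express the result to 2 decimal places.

Proportions for Species C (n=120): 6/120=0.0500, 16/120=0.1333, 23/120=0.1917, 8/120=0.0667, 19/120=0.1583, 6/120=0.0500, 28/120=0.2333, 14/120=0.1167
Proportions for Species A (n=244): 1/244=0.0041, 1/244=0.0041, 33/244=0.1352, 10/244=0.0410, 87/244=0.3566, 3/244=0.0123, 106/244=0.4344, 3/244=0.0123
Σ p₁ᵢp₂ᵢ = 0.000205 + 0.000547 + 0.025918 + 0.002735 + 0.056450 + 0.000615 + 0.101346 + 0.001435 = 0.189251
Σp_1ᵢ² = 0.0500² + 0.1333² + 0.1917² + 0.0667² + 0.1583² + 0.0500² + 0.2333² + 0.1167² = 0.002500 + 0.017769 + 0.036749 + 0.004449 + 0.025059 + 0.002500 + 0.054429 + 0.013619 = 0.157074
Σp_2ᵢ² = 0.0041² + 0.0041² + 0.1352² + 0.0410² + 0.3566² + 0.0123² + 0.4344² + 0.0123² = 0.000017 + 0.000017 + 0.018279 + 0.001681 + 0.127164 + 0.000151 + 0.188703 + 0.000151 = 0.336163
O = 0.189251 / √(0.157074 × 0.336163) = 0.189251 / 0.2297879 = 0.8236

0.82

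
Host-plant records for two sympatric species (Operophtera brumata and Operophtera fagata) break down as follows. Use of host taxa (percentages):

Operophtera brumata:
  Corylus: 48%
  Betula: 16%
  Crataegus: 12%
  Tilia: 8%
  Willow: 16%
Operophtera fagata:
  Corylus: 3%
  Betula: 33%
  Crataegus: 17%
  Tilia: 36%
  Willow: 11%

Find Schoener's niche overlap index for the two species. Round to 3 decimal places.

0.500

Convert percentages to proportions (divide by 100).
Σ|p₁ᵢ − p₂ᵢ| = 0.45 + 0.17 + 0.05 + 0.28 + 0.05 = 1.00
D = 1 − ½ × 1.00 = 1 − 0.500 = 0.50000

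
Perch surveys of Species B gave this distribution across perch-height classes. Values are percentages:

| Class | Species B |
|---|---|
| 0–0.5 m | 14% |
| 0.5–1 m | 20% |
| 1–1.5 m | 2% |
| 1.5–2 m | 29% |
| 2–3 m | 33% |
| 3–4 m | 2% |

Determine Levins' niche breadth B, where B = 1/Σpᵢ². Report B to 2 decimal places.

Convert percentages to proportions (divide by 100).
Σpᵢ² = 0.14² + 0.20² + 0.02² + 0.29² + 0.33² + 0.02² = 0.0196 + 0.0400 + 0.0004 + 0.0841 + 0.1089 + 0.0004 = 0.2534
B = 1 / 0.2534 = 3.9463

3.95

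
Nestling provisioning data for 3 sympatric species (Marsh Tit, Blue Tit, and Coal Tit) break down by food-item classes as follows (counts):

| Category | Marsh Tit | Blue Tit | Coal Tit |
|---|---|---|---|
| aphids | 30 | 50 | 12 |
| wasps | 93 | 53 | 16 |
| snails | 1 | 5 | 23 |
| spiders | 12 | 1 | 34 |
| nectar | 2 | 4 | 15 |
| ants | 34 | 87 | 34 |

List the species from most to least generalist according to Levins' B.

Proportions for Marsh Tit (n=172): 30/172=0.1744, 93/172=0.5407, 1/172=0.0058, 12/172=0.0698, 2/172=0.0116, 34/172=0.1977
Proportions for Blue Tit (n=200): 50/200=0.2500, 53/200=0.2650, 5/200=0.0250, 1/200=0.0050, 4/200=0.0200, 87/200=0.4350
Proportions for Coal Tit (n=134): 12/134=0.0896, 16/134=0.1194, 23/134=0.1716, 34/134=0.2537, 15/134=0.1119, 34/134=0.2537
Σp_Marsᵢ² = 0.1744² + 0.5407² + 0.0058² + 0.0698² + 0.0116² + 0.1977² = 0.030415 + 0.292356 + 0.000034 + 0.004872 + 0.000135 + 0.039085 = 0.366897
B_Mars = 1 / 0.366897 = 2.7256
Σp_Blueᵢ² = 0.2500² + 0.2650² + 0.0250² + 0.0050² + 0.0200² + 0.4350² = 0.062500 + 0.070225 + 0.000625 + 0.000025 + 0.000400 + 0.189225 = 0.323000
B_Blue = 1 / 0.323000 = 3.0960
Σp_Coalᵢ² = 0.0896² + 0.1194² + 0.1716² + 0.2537² + 0.1119² + 0.2537² = 0.008028 + 0.014256 + 0.029447 + 0.064364 + 0.012522 + 0.064364 = 0.192981
B_Coal = 1 / 0.192981 = 5.1819
Ranking by B (broadest → narrowest): Coal Tit (5.18) > Blue Tit (3.10) > Marsh Tit (2.73)

Coal Tit > Blue Tit > Marsh Tit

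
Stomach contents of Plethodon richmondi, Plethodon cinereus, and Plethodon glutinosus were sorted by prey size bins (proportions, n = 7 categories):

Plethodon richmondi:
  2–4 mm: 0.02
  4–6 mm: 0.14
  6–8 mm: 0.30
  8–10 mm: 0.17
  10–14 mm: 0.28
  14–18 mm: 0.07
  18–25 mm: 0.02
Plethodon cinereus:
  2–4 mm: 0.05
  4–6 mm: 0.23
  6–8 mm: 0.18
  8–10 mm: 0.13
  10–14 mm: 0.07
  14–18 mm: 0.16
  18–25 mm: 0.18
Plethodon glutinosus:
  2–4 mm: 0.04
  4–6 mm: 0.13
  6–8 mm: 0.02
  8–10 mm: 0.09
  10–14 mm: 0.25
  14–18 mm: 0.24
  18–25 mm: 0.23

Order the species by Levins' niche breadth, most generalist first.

Σp_richᵢ² = 0.02² + 0.14² + 0.30² + 0.17² + 0.28² + 0.07² + 0.02² = 0.0004 + 0.0196 + 0.0900 + 0.0289 + 0.0784 + 0.0049 + 0.0004 = 0.2226
B_rich = 1 / 0.2226 = 4.4924
Σp_cineᵢ² = 0.05² + 0.23² + 0.18² + 0.13² + 0.07² + 0.16² + 0.18² = 0.0025 + 0.0529 + 0.0324 + 0.0169 + 0.0049 + 0.0256 + 0.0324 = 0.1676
B_cine = 1 / 0.1676 = 5.9666
Σp_glutᵢ² = 0.04² + 0.13² + 0.02² + 0.09² + 0.25² + 0.24² + 0.23² = 0.0016 + 0.0169 + 0.0004 + 0.0081 + 0.0625 + 0.0576 + 0.0529 = 0.2000
B_glut = 1 / 0.2000 = 5.0000
Ranking by B (broadest → narrowest): Plethodon cinereus (5.97) > Plethodon glutinosus (5.00) > Plethodon richmondi (4.49)

Plethodon cinereus > Plethodon glutinosus > Plethodon richmondi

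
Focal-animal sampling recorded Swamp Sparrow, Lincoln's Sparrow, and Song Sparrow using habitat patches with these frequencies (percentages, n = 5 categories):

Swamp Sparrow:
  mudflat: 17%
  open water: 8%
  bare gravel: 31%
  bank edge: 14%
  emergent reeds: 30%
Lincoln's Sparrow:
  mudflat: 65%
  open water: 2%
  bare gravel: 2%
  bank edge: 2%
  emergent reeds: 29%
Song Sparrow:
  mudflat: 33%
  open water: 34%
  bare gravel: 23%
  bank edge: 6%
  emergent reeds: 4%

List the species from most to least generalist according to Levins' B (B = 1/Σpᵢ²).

Convert percentages to proportions (divide by 100).
Σp_Swamᵢ² = 0.17² + 0.08² + 0.31² + 0.14² + 0.30² = 0.0289 + 0.0064 + 0.0961 + 0.0196 + 0.0900 = 0.2410
B_Swam = 1 / 0.2410 = 4.1494
Σp_Lincᵢ² = 0.65² + 0.02² + 0.02² + 0.02² + 0.29² = 0.4225 + 0.0004 + 0.0004 + 0.0004 + 0.0841 = 0.5078
B_Linc = 1 / 0.5078 = 1.9693
Σp_Songᵢ² = 0.33² + 0.34² + 0.23² + 0.06² + 0.04² = 0.1089 + 0.1156 + 0.0529 + 0.0036 + 0.0016 = 0.2826
B_Song = 1 / 0.2826 = 3.5386
Ranking by B (broadest → narrowest): Swamp Sparrow (4.15) > Song Sparrow (3.54) > Lincoln's Sparrow (1.97)

Swamp Sparrow > Song Sparrow > Lincoln's Sparrow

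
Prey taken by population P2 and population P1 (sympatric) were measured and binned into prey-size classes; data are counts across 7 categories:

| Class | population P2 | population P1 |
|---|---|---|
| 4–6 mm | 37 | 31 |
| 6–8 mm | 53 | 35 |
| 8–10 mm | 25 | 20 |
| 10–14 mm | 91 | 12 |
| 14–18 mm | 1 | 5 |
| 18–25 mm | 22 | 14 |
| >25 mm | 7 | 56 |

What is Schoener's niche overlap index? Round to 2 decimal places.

Proportions for population P2 (n=236): 37/236=0.1568, 53/236=0.2246, 25/236=0.1059, 91/236=0.3856, 1/236=0.0042, 22/236=0.0932, 7/236=0.0297
Proportions for population P1 (n=173): 31/173=0.1792, 35/173=0.2023, 20/173=0.1156, 12/173=0.0694, 5/173=0.0289, 14/173=0.0809, 56/173=0.3237
Σ|p₁ᵢ − p₂ᵢ| = 0.0224 + 0.0223 + 0.0097 + 0.3162 + 0.0247 + 0.0123 + 0.2940 = 0.7016
D = 1 − ½ × 0.7016 = 1 − 0.35080 = 0.64920

0.65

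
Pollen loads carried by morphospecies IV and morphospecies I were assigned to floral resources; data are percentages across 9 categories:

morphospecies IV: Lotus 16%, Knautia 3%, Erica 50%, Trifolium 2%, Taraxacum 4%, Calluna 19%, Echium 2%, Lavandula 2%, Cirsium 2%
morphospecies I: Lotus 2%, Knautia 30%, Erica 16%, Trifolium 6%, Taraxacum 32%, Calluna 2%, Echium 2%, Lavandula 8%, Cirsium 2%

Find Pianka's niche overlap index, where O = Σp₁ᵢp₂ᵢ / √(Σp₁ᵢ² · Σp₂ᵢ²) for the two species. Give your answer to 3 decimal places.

0.417

Convert percentages to proportions (divide by 100).
Σ p₁ᵢp₂ᵢ = 0.0032 + 0.0090 + 0.0800 + 0.0012 + 0.0128 + 0.0038 + 0.0004 + 0.0016 + 0.0004 = 0.1124
Σp_1ᵢ² = 0.16² + 0.03² + 0.50² + 0.02² + 0.04² + 0.19² + 0.02² + 0.02² + 0.02² = 0.0256 + 0.0009 + 0.2500 + 0.0004 + 0.0016 + 0.0361 + 0.0004 + 0.0004 + 0.0004 = 0.3158
Σp_2ᵢ² = 0.02² + 0.30² + 0.16² + 0.06² + 0.32² + 0.02² + 0.02² + 0.08² + 0.02² = 0.0004 + 0.0900 + 0.0256 + 0.0036 + 0.1024 + 0.0004 + 0.0004 + 0.0064 + 0.0004 = 0.2296
O = 0.1124 / √(0.3158 × 0.2296) = 0.1124 / 0.269273 = 0.41742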